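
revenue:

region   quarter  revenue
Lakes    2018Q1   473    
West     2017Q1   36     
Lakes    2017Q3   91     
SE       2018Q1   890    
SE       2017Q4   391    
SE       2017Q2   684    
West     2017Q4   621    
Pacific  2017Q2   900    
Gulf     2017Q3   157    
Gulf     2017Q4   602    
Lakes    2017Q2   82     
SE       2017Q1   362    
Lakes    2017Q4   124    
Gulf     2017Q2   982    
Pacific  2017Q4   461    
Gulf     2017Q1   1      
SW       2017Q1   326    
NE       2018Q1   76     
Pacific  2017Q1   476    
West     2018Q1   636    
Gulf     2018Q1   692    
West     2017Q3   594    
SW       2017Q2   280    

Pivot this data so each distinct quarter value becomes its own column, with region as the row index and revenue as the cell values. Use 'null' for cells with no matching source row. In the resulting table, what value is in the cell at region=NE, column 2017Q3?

No long-format row has region=NE and quarter=2017Q3, so the cell is null.

null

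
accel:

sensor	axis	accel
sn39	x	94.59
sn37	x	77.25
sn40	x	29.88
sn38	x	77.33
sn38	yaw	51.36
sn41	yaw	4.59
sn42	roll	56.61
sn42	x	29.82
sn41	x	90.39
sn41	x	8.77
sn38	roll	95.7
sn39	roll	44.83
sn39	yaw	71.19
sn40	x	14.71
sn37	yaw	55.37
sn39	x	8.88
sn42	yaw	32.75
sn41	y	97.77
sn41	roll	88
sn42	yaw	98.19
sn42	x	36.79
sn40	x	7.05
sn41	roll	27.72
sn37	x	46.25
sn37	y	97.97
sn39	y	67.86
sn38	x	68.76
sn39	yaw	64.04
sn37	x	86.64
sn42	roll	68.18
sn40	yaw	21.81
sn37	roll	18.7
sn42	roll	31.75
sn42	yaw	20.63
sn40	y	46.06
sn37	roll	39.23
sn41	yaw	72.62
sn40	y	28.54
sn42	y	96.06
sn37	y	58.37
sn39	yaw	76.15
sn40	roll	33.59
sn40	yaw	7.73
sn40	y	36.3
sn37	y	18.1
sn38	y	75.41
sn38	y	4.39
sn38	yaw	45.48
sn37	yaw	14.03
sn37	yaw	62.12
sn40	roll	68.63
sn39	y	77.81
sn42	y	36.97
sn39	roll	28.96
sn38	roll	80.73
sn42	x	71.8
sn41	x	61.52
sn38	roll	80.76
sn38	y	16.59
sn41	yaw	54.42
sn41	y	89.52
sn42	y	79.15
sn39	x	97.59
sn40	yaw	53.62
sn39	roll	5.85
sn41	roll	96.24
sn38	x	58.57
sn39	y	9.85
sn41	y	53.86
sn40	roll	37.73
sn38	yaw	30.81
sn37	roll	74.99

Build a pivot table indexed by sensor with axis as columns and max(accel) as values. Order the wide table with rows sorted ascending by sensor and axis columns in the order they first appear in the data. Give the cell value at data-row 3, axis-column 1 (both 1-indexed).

With rows sorted ascending by sensor, row 3 is sensor=sn39. axis columns in first-appearance order: x, yaw, roll, y; column 1 is x.
Long rows with sensor=sn39, axis=x: max(94.59, 8.88, 97.59) = 97.59.

97.59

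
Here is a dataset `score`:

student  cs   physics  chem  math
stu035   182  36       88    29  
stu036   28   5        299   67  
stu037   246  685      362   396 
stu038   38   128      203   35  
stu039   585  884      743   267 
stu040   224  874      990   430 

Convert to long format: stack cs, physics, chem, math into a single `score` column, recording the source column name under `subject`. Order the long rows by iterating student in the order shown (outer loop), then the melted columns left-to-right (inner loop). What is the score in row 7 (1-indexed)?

299

24 rows total (6 × 4). Row 7: index ⌊(7-1)/4⌋ = 1 into student → stu036; (7-1) mod 4 = 2 into the melted columns → chem.
So row 7 is (stu036, chem, 299); score = 299.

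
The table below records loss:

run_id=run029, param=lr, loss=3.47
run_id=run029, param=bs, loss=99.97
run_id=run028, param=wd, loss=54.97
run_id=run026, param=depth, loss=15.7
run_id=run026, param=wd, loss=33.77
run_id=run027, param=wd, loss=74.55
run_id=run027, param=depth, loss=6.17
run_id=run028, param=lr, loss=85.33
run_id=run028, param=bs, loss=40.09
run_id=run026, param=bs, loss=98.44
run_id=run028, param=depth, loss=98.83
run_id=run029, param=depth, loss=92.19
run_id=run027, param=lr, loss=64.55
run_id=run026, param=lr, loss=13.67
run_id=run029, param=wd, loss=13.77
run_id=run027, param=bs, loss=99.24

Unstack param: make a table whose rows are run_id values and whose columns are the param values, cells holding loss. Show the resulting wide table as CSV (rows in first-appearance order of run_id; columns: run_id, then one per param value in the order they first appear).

Columns: run_id plus the 4 distinct param values (lr, bs, wd, depth).
For example, row run029 column lr takes loss=3.47 from the long row (run029, lr).

run_id,lr,bs,wd,depth
run029,3.47,99.97,13.77,92.19
run028,85.33,40.09,54.97,98.83
run026,13.67,98.44,33.77,15.7
run027,64.55,99.24,74.55,6.17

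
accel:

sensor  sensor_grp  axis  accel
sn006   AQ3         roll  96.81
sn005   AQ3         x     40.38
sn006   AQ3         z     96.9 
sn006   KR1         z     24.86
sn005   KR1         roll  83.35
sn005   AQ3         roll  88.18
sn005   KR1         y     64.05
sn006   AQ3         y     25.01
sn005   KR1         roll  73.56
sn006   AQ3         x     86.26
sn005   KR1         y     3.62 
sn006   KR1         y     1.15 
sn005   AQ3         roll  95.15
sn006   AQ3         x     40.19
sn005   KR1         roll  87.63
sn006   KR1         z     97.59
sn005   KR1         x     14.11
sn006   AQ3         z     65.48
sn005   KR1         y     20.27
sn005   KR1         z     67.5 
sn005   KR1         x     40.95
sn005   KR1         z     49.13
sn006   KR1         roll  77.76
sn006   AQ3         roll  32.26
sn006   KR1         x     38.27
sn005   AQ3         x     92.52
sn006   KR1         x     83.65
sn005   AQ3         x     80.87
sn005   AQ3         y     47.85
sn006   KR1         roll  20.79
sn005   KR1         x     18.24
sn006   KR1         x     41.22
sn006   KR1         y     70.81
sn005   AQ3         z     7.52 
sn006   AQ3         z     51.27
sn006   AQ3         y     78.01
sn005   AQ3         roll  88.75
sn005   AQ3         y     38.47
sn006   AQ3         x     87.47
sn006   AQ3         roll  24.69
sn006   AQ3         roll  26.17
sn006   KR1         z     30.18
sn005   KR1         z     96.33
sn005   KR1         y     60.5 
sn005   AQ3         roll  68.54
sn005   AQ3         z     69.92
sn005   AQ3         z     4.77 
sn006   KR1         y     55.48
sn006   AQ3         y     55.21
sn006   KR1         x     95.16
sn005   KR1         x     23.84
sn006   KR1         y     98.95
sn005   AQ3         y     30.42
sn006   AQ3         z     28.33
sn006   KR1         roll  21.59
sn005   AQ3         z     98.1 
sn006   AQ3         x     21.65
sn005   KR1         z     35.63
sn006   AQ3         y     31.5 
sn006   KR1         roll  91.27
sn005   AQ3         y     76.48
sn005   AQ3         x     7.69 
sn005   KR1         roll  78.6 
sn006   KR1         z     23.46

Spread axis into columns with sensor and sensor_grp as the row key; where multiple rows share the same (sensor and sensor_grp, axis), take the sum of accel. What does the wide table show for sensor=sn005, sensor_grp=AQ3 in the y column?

193.22

Rows with sensor=sn005, sensor_grp=AQ3 and axis=y: accel values are 47.85, 38.47, 30.42, 76.48.
47.85 + 38.47 + 30.42 + 76.48 = 193.22.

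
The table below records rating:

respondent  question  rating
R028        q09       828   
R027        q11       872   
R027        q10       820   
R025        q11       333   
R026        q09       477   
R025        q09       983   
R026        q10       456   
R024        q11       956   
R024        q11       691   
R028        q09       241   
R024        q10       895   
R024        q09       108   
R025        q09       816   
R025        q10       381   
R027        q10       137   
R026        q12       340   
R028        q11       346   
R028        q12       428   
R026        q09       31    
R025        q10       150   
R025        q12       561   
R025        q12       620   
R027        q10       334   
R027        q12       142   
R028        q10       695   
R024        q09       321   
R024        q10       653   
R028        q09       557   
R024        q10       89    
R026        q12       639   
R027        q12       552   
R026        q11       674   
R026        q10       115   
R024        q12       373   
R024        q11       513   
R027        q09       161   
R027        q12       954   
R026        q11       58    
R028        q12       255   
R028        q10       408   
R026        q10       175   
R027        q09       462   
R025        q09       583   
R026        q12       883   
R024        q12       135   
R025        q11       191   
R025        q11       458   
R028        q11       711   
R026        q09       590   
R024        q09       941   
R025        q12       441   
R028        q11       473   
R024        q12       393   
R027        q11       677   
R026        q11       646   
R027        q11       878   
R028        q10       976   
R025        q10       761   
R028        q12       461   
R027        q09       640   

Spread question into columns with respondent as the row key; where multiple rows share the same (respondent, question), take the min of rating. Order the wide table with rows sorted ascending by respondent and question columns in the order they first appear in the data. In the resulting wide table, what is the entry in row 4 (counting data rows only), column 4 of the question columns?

With rows sorted ascending by respondent, row 4 is respondent=R027. question columns in first-appearance order: q09, q11, q10, q12; column 4 is q12.
Long rows with respondent=R027, question=q12: min(142, 552, 954) = 142.

142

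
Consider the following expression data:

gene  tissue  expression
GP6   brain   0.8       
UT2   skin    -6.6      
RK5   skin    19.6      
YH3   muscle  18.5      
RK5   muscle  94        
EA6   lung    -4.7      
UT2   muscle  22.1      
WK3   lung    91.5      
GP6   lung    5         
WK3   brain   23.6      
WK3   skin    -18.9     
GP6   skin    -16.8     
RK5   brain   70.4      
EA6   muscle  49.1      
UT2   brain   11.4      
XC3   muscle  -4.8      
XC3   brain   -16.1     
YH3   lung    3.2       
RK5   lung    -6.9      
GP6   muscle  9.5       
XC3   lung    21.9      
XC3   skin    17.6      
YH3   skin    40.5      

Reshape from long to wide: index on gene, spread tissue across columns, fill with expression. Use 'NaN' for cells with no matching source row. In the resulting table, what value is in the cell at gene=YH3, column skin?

The long row with gene=YH3, tissue=skin has expression=40.5.

40.5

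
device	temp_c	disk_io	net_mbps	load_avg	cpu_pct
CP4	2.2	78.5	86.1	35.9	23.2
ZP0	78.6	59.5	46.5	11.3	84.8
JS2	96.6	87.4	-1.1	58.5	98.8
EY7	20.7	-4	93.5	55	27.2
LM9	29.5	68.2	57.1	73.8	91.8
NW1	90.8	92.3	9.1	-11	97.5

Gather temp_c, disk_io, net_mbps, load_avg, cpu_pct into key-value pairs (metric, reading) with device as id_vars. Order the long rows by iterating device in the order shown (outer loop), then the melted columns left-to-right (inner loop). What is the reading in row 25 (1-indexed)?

30 rows total (6 × 5). Row 25: index ⌊(25-1)/5⌋ = 4 into device → LM9; (25-1) mod 5 = 4 into the melted columns → cpu_pct.
So row 25 is (LM9, cpu_pct, 91.8); reading = 91.8.

91.8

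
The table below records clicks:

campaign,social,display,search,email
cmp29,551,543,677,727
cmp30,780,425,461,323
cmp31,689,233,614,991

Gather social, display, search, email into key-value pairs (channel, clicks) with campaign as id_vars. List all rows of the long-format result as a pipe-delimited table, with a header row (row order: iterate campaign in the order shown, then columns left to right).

| campaign | channel | clicks |
| cmp29 | social | 551 |
| cmp29 | display | 543 |
| cmp29 | search | 677 |
| cmp29 | email | 727 |
| cmp30 | social | 780 |
| cmp30 | display | 425 |
| cmp30 | search | 461 |
| cmp30 | email | 323 |
| cmp31 | social | 689 |
| cmp31 | display | 233 |
| cmp31 | search | 614 |
| cmp31 | email | 991 |

Each (campaign, column) pair becomes one row: 3 × 4 = 12 rows.
For example, (cmp29, social) → clicks=551.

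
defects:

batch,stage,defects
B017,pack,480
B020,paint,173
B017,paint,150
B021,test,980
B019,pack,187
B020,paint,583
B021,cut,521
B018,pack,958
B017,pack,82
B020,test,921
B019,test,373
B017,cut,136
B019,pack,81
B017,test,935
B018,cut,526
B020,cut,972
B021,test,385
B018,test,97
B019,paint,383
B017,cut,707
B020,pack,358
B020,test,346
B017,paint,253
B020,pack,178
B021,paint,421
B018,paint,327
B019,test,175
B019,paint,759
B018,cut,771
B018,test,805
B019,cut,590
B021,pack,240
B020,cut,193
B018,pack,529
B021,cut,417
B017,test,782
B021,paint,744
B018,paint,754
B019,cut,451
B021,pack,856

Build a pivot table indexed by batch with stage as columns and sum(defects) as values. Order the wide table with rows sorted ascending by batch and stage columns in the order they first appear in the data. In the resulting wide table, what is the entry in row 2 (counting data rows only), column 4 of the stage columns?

1297

With rows sorted ascending by batch, row 2 is batch=B018. stage columns in first-appearance order: pack, paint, test, cut; column 4 is cut.
Long rows with batch=B018, stage=cut: 526 + 771 = 1297.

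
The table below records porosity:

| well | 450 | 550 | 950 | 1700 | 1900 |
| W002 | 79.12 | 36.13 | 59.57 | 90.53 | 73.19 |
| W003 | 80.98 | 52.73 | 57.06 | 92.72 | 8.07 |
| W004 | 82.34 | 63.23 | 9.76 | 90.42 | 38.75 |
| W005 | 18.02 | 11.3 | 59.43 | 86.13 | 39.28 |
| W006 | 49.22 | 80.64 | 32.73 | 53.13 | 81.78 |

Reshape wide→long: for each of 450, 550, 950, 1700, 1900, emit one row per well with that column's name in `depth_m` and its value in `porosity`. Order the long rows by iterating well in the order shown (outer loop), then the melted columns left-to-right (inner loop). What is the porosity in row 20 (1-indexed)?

39.28

25 rows total (5 × 5). Row 20: index ⌊(20-1)/5⌋ = 3 into well → W005; (20-1) mod 5 = 4 into the melted columns → 1900.
So row 20 is (W005, 1900, 39.28); porosity = 39.28.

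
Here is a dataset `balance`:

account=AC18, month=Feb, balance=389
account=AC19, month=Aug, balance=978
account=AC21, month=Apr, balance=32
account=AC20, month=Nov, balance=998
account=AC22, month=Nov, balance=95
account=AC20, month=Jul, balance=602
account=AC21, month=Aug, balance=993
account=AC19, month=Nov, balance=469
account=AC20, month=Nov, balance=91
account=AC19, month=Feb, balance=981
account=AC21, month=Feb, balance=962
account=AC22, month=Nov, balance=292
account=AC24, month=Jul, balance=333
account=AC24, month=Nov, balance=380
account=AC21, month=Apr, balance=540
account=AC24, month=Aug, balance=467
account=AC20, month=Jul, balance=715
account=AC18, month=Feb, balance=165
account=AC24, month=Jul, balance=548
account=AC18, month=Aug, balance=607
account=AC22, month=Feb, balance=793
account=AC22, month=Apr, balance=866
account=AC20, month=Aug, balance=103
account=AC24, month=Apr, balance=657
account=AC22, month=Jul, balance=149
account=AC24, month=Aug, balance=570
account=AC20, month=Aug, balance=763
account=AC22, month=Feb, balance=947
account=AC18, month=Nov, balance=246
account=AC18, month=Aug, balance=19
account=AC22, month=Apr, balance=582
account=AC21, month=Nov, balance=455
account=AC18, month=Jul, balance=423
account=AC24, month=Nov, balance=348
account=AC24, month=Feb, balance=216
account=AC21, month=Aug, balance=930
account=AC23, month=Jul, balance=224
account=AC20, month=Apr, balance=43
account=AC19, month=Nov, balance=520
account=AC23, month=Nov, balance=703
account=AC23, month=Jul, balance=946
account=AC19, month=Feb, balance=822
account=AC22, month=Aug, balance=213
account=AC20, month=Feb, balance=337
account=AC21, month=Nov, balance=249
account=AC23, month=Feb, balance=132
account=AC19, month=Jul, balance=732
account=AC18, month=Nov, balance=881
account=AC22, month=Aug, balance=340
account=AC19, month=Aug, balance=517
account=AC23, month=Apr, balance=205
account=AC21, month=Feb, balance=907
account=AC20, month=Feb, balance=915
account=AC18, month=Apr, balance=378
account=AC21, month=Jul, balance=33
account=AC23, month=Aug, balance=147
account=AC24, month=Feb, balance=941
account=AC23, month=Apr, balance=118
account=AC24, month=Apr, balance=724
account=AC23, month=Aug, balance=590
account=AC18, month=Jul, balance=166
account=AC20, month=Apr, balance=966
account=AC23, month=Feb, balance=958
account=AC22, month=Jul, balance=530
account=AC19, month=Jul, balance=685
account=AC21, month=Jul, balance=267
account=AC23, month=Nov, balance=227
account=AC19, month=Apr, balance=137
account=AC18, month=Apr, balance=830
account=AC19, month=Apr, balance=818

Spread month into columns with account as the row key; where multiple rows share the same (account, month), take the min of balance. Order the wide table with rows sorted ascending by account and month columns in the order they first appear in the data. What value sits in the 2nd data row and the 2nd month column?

With rows sorted ascending by account, row 2 is account=AC19. month columns in first-appearance order: Feb, Aug, Apr, Nov, Jul; column 2 is Aug.
Long rows with account=AC19, month=Aug: min(978, 517) = 517.

517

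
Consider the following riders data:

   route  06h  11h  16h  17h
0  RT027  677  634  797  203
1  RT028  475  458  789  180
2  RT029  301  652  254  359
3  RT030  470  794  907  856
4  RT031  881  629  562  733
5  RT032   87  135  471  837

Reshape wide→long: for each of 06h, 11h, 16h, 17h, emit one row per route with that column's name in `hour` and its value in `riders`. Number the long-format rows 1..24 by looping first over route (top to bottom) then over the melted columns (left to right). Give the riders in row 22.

135

24 rows total (6 × 4). Row 22: index ⌊(22-1)/4⌋ = 5 into route → RT032; (22-1) mod 4 = 1 into the melted columns → 11h.
So row 22 is (RT032, 11h, 135); riders = 135.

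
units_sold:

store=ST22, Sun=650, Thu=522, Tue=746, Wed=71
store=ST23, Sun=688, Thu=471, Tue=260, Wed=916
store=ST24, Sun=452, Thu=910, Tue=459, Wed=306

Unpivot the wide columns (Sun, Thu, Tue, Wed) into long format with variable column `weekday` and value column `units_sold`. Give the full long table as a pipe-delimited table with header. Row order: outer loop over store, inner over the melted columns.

| store | weekday | units_sold |
| ST22 | Sun | 650 |
| ST22 | Thu | 522 |
| ST22 | Tue | 746 |
| ST22 | Wed | 71 |
| ST23 | Sun | 688 |
| ST23 | Thu | 471 |
| ST23 | Tue | 260 |
| ST23 | Wed | 916 |
| ST24 | Sun | 452 |
| ST24 | Thu | 910 |
| ST24 | Tue | 459 |
| ST24 | Wed | 306 |

Each (store, column) pair becomes one row: 3 × 4 = 12 rows.
For example, (ST22, Sun) → units_sold=650.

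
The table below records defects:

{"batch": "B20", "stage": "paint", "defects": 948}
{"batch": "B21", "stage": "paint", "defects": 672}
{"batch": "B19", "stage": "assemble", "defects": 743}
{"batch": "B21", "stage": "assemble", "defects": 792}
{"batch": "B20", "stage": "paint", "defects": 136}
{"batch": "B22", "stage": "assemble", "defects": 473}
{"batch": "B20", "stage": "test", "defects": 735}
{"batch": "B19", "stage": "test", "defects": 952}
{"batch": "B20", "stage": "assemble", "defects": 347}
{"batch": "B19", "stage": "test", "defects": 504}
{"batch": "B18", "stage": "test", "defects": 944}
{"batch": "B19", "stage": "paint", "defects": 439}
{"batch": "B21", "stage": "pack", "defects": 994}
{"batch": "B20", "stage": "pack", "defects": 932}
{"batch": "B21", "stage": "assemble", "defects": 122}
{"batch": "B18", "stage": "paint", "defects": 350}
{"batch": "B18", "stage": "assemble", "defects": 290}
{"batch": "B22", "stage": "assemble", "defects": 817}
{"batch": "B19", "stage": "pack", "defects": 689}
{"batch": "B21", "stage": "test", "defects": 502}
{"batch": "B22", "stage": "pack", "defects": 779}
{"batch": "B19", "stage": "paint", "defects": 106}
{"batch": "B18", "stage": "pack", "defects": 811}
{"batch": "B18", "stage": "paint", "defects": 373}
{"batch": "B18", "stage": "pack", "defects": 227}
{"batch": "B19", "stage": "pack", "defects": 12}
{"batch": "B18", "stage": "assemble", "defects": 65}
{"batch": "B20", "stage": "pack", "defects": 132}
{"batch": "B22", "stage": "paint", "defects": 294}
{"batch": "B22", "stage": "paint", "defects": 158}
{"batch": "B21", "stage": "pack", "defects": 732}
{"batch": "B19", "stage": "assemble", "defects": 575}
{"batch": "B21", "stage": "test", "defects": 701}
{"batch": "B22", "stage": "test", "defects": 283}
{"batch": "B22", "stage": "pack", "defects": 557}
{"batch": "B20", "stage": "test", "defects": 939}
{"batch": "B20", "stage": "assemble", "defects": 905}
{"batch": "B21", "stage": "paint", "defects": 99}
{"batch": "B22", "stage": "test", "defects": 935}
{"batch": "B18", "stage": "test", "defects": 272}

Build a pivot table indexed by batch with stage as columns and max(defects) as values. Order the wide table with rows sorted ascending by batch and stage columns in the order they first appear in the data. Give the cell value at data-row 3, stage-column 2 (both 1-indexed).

905

With rows sorted ascending by batch, row 3 is batch=B20. stage columns in first-appearance order: paint, assemble, test, pack; column 2 is assemble.
Long rows with batch=B20, stage=assemble: max(347, 905) = 905.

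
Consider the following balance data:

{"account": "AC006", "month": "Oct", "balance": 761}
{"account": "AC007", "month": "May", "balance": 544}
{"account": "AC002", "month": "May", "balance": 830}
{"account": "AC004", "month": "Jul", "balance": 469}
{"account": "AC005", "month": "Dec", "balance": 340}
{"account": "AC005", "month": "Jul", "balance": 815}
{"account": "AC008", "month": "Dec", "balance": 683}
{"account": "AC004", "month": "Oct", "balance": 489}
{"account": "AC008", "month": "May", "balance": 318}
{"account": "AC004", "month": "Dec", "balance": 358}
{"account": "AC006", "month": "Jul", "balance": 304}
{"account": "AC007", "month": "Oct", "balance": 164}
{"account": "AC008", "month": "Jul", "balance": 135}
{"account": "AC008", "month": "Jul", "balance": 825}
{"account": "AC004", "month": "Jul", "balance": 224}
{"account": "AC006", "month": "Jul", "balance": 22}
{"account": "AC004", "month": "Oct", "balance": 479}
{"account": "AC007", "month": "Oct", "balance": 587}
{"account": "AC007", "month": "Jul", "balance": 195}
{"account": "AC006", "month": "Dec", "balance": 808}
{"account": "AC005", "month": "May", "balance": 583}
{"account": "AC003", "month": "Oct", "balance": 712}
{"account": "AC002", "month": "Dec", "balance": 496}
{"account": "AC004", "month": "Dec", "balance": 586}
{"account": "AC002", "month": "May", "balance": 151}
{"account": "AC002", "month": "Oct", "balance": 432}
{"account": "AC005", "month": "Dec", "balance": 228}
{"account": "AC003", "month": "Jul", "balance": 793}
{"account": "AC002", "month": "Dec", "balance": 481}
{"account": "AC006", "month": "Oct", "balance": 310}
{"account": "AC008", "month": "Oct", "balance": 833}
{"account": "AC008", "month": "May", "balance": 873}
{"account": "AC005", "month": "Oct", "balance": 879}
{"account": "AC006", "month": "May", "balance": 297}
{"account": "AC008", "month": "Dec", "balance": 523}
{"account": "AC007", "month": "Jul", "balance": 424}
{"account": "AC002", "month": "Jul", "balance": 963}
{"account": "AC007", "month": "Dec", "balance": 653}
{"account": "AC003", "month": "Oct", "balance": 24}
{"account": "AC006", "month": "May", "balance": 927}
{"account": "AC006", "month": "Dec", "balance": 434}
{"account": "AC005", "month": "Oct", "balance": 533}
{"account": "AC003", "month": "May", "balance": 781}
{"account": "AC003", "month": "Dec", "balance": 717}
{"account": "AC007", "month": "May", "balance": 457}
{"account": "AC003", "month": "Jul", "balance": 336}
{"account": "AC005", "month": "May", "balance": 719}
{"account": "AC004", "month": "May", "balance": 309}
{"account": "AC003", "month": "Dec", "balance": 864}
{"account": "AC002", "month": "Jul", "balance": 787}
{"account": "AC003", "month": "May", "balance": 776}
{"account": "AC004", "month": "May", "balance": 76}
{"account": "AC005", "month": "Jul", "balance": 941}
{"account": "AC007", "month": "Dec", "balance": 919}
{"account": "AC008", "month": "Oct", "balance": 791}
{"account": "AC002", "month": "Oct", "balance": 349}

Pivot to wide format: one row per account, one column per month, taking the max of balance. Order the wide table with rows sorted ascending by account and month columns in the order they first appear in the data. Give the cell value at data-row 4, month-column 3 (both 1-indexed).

941

With rows sorted ascending by account, row 4 is account=AC005. month columns in first-appearance order: Oct, May, Jul, Dec; column 3 is Jul.
Long rows with account=AC005, month=Jul: max(815, 941) = 941.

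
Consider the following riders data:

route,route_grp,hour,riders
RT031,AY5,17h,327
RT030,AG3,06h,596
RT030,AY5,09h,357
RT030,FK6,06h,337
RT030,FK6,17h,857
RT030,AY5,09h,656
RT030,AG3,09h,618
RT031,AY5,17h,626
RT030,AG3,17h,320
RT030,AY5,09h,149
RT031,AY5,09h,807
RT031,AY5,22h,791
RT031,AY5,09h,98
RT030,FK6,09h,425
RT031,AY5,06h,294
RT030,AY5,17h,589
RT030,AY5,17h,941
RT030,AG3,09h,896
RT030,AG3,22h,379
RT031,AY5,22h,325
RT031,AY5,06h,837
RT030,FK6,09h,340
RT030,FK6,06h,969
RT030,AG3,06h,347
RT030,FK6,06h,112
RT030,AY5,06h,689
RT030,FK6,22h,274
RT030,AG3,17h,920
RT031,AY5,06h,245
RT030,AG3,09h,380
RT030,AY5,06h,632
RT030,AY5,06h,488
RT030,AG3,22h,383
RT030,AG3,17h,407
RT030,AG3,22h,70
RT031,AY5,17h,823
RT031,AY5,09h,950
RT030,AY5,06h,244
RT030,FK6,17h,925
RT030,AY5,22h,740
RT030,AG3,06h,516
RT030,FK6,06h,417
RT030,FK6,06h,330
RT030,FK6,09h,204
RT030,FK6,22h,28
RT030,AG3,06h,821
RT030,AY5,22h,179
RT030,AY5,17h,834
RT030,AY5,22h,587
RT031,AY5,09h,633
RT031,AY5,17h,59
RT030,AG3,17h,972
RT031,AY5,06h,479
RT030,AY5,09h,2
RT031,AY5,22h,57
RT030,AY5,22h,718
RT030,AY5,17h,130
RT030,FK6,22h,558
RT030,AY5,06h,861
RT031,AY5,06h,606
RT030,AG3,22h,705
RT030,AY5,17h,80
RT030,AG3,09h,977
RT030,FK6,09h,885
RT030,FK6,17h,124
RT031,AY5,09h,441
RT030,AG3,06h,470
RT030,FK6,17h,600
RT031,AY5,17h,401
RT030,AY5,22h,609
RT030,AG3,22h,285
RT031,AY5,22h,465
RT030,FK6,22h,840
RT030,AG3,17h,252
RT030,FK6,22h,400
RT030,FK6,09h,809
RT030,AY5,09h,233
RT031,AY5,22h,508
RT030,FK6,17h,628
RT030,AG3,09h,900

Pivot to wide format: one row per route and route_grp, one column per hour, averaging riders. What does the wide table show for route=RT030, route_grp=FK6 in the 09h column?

532.60

Rows with route=RT030, route_grp=FK6 and hour=09h: riders values are 425, 340, 204, 885, 809.
(425 + 340 + 204 + 885 + 809) / 5 = 532.60.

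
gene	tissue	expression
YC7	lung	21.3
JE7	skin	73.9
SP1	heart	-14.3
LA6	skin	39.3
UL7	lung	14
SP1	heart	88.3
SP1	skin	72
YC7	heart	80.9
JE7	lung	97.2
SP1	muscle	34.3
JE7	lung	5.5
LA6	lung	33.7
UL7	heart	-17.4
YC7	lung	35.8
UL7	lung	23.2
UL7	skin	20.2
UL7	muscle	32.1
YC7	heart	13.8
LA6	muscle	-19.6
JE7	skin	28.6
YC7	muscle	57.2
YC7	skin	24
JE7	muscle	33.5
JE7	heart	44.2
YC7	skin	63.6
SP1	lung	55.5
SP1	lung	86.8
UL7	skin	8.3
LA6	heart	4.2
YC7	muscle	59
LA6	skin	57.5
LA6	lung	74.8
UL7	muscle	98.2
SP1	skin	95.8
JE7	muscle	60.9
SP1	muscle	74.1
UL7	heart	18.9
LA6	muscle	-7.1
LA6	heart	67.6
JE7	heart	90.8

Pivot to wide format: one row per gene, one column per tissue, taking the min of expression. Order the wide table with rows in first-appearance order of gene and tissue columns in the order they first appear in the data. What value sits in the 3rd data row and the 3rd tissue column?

With rows in first-appearance order of gene, row 3 is gene=SP1. tissue columns in first-appearance order: lung, skin, heart, muscle; column 3 is heart.
Long rows with gene=SP1, tissue=heart: min(-14.3, 88.3) = -14.3.

-14.3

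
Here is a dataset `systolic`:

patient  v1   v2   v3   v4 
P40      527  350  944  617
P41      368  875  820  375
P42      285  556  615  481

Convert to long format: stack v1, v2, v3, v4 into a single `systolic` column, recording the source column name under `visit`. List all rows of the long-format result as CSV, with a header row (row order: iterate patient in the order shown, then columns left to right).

patient,visit,systolic
P40,v1,527
P40,v2,350
P40,v3,944
P40,v4,617
P41,v1,368
P41,v2,875
P41,v3,820
P41,v4,375
P42,v1,285
P42,v2,556
P42,v3,615
P42,v4,481

Each (patient, column) pair becomes one row: 3 × 4 = 12 rows.
For example, (P40, v1) → systolic=527.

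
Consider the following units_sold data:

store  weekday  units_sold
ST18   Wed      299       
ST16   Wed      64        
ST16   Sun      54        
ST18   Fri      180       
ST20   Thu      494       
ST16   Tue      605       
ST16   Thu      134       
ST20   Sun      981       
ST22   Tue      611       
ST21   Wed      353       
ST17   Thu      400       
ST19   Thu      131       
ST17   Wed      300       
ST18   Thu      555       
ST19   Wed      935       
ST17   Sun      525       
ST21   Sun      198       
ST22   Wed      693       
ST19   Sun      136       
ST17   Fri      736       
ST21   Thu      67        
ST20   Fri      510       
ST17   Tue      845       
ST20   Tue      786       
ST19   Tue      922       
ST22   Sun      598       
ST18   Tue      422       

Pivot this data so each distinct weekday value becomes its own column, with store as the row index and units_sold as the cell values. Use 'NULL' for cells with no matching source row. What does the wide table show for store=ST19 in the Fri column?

No long-format row has store=ST19 and weekday=Fri, so the cell is NULL.

NULL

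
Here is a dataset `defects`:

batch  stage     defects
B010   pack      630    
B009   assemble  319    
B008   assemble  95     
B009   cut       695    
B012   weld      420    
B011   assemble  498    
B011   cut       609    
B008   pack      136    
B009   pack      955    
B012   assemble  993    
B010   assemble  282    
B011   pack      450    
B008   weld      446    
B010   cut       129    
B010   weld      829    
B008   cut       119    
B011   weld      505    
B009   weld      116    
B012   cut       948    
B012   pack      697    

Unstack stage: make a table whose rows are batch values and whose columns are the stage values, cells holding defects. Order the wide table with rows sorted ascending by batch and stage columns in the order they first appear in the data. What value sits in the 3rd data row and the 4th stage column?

829

With rows sorted ascending by batch, row 3 is batch=B010. stage columns in first-appearance order: pack, assemble, cut, weld; column 4 is weld.
Long rows with batch=B010, stage=weld: defects = 829.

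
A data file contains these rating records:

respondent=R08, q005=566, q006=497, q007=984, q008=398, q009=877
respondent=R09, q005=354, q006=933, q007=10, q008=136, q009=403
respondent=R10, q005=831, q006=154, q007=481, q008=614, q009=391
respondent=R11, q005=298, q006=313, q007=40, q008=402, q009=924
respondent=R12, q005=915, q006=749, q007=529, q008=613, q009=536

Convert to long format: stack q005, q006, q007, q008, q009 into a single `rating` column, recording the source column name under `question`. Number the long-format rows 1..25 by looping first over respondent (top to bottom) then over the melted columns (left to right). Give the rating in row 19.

402

25 rows total (5 × 5). Row 19: index ⌊(19-1)/5⌋ = 3 into respondent → R11; (19-1) mod 5 = 3 into the melted columns → q008.
So row 19 is (R11, q008, 402); rating = 402.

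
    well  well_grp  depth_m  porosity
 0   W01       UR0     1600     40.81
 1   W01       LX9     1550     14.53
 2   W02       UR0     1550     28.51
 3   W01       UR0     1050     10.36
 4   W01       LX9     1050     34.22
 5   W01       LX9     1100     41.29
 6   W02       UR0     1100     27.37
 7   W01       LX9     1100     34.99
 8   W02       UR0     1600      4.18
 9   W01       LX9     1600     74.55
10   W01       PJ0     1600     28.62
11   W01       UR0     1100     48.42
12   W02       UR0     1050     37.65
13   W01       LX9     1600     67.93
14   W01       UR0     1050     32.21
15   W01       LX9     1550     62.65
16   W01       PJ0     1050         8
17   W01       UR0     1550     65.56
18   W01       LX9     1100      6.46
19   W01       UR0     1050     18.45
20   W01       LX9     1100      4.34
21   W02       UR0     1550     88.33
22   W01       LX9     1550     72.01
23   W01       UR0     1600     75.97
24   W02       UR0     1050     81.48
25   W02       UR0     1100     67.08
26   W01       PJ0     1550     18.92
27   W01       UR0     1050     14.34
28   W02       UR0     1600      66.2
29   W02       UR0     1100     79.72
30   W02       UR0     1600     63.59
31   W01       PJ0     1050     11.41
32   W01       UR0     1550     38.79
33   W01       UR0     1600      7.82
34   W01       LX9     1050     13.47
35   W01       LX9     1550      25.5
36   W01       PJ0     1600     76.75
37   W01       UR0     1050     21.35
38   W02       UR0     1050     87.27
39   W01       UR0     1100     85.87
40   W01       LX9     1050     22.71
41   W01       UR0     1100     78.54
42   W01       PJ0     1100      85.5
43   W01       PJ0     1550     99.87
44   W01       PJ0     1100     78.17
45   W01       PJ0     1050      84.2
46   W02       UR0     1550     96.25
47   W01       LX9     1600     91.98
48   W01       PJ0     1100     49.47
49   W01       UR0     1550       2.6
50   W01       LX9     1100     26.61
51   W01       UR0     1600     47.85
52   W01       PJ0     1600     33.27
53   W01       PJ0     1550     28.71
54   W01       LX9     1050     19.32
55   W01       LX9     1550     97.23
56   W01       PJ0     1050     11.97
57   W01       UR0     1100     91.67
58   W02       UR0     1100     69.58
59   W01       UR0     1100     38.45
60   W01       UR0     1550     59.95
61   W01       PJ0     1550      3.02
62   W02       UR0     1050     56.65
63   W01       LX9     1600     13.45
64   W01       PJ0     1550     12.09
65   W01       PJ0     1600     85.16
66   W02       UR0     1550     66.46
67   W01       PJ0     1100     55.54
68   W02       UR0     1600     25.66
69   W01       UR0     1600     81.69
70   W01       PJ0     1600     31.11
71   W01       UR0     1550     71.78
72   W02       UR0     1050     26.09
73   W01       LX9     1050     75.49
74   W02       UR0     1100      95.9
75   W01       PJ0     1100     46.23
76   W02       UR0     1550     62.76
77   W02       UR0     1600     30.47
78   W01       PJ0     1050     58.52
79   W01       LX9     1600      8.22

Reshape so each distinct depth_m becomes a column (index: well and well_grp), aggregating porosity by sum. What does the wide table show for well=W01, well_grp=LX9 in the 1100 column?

113.69

Rows with well=W01, well_grp=LX9 and depth_m=1100: porosity values are 41.29, 34.99, 6.46, 4.34, 26.61.
41.29 + 34.99 + 6.46 + 4.34 + 26.61 = 113.69.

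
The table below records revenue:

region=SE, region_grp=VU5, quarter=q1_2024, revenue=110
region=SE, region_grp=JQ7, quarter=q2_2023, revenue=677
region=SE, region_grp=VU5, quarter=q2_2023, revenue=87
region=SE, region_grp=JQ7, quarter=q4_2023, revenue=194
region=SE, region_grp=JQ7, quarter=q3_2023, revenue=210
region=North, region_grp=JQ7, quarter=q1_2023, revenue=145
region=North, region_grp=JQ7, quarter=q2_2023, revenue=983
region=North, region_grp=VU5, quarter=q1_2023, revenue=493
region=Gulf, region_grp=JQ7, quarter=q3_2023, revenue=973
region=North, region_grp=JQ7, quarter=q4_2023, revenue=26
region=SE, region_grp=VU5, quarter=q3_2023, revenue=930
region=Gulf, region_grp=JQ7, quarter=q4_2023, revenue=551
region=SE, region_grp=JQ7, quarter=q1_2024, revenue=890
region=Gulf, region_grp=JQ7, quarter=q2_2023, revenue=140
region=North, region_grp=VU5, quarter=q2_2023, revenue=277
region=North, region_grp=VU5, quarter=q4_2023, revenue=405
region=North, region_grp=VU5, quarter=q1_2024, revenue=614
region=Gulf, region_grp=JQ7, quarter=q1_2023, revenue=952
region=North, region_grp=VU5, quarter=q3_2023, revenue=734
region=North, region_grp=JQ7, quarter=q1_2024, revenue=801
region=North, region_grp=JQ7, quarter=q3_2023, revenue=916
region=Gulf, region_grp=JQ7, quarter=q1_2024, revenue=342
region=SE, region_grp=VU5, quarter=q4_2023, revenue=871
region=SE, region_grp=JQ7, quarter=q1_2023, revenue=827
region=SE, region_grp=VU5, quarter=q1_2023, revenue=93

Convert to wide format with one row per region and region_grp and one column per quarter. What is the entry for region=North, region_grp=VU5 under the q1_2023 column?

493

Wide layout: rows indexed by region and region_grp, columns are the 5 distinct quarter values (q1_2024, q2_2023, q4_2023, q3_2023, q1_2023).
Cell (region=North, region_grp=VU5, quarter=q1_2023) draws from the long row where region=North, region_grp=VU5 and quarter=q1_2023, which has revenue=493.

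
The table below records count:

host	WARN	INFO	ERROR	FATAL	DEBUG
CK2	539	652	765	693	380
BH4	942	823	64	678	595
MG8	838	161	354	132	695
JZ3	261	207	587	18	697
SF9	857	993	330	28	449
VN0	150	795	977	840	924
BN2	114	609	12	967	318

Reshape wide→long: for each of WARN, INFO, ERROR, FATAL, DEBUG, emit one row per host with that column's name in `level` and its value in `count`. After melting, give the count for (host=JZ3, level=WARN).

Unpivoting turns each (host, wide-column) pair into one long row.
The wide cell at row JZ3, column WARN holds 261, so the long row (JZ3, WARN) has count=261.

261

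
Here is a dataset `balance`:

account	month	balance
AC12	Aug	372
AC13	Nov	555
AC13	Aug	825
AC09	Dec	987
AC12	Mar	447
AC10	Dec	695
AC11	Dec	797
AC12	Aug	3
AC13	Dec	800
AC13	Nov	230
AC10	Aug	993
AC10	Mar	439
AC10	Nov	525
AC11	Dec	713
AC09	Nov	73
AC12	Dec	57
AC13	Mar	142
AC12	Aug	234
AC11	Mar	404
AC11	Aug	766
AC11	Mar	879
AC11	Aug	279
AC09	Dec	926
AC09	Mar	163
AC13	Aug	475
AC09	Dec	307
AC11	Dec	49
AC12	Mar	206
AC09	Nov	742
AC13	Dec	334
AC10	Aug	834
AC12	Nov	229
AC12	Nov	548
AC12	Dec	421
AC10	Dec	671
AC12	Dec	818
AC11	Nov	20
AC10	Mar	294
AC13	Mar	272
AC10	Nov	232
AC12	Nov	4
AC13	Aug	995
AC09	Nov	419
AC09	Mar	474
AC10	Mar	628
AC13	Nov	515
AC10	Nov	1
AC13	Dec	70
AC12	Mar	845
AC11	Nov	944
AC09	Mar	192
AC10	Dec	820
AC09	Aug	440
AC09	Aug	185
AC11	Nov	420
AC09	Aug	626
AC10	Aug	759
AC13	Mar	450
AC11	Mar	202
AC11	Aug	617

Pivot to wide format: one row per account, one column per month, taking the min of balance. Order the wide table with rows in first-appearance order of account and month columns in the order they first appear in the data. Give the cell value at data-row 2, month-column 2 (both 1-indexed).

230

With rows in first-appearance order of account, row 2 is account=AC13. month columns in first-appearance order: Aug, Nov, Dec, Mar; column 2 is Nov.
Long rows with account=AC13, month=Nov: min(555, 230, 515) = 230.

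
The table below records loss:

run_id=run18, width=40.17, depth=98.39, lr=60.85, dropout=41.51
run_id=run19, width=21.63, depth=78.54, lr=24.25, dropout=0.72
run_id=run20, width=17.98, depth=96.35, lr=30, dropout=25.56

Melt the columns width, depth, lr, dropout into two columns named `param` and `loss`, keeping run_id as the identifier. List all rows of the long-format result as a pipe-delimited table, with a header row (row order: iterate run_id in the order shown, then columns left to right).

| run_id | param | loss |
| run18 | width | 40.17 |
| run18 | depth | 98.39 |
| run18 | lr | 60.85 |
| run18 | dropout | 41.51 |
| run19 | width | 21.63 |
| run19 | depth | 78.54 |
| run19 | lr | 24.25 |
| run19 | dropout | 0.72 |
| run20 | width | 17.98 |
| run20 | depth | 96.35 |
| run20 | lr | 30 |
| run20 | dropout | 25.56 |

Each (run_id, column) pair becomes one row: 3 × 4 = 12 rows.
For example, (run18, width) → loss=40.17.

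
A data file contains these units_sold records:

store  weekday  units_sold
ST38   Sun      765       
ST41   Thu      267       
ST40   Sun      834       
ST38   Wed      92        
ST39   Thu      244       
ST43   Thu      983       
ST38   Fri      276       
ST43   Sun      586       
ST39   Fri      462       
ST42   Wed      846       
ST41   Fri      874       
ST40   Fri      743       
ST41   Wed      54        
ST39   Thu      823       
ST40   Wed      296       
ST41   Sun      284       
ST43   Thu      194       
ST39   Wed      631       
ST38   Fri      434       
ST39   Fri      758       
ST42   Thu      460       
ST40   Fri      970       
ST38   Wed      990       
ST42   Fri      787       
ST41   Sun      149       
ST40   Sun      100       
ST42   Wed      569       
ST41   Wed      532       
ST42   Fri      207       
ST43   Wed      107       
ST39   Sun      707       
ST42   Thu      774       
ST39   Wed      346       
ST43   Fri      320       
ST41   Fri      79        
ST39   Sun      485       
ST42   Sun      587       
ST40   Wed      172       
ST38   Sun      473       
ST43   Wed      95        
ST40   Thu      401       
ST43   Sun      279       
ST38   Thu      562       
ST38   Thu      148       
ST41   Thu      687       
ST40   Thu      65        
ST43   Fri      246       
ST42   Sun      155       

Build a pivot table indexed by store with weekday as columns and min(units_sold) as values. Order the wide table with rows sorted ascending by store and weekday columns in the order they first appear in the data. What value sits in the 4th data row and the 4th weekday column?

With rows sorted ascending by store, row 4 is store=ST41. weekday columns in first-appearance order: Sun, Thu, Wed, Fri; column 4 is Fri.
Long rows with store=ST41, weekday=Fri: min(874, 79) = 79.

79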